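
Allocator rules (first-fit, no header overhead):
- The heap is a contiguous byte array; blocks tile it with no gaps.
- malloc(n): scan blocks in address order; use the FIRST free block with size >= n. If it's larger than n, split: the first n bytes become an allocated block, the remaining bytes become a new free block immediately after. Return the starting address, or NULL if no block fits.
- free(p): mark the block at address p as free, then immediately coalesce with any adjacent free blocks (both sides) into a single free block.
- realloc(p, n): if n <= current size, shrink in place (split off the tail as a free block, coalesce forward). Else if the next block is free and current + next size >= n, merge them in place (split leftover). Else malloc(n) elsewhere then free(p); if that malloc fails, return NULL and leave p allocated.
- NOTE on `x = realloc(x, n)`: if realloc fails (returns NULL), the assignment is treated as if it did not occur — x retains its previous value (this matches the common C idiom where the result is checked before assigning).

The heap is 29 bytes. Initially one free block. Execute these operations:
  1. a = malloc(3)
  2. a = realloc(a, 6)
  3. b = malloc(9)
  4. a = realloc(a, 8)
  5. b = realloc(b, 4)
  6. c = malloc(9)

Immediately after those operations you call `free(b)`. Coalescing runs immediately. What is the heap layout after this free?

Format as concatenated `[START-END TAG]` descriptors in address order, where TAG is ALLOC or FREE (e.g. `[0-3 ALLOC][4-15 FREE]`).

Op 1: a = malloc(3) -> a = 0; heap: [0-2 ALLOC][3-28 FREE]
Op 2: a = realloc(a, 6) -> a = 0; heap: [0-5 ALLOC][6-28 FREE]
Op 3: b = malloc(9) -> b = 6; heap: [0-5 ALLOC][6-14 ALLOC][15-28 FREE]
Op 4: a = realloc(a, 8) -> a = 15; heap: [0-5 FREE][6-14 ALLOC][15-22 ALLOC][23-28 FREE]
Op 5: b = realloc(b, 4) -> b = 6; heap: [0-5 FREE][6-9 ALLOC][10-14 FREE][15-22 ALLOC][23-28 FREE]
Op 6: c = malloc(9) -> c = NULL; heap: [0-5 FREE][6-9 ALLOC][10-14 FREE][15-22 ALLOC][23-28 FREE]
free(b): b = 6 -> block [6-9 ALLOC]; mark free, coalesce with adjacent free neighbors -> [0-14 FREE][15-22 ALLOC][23-28 FREE]

Answer: [0-14 FREE][15-22 ALLOC][23-28 FREE]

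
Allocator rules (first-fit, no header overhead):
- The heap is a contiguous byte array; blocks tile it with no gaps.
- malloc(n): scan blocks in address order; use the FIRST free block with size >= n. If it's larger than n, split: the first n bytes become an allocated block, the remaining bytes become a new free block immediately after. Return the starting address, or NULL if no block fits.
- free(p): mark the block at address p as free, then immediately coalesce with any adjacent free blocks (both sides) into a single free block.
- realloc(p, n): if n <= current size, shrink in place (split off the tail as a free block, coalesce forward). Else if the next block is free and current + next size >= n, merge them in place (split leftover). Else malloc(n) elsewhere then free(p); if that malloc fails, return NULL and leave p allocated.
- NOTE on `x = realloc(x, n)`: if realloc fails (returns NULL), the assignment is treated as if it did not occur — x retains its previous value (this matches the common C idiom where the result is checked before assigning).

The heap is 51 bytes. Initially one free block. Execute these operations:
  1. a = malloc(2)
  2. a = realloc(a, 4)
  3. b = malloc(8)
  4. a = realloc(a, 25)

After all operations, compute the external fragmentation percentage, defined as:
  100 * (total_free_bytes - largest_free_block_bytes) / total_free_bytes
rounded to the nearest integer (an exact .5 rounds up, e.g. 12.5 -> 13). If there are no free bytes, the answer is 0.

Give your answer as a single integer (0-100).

Answer: 22

Derivation:
Op 1: a = malloc(2) -> a = 0; heap: [0-1 ALLOC][2-50 FREE]
Op 2: a = realloc(a, 4) -> a = 0; heap: [0-3 ALLOC][4-50 FREE]
Op 3: b = malloc(8) -> b = 4; heap: [0-3 ALLOC][4-11 ALLOC][12-50 FREE]
Op 4: a = realloc(a, 25) -> a = 12; heap: [0-3 FREE][4-11 ALLOC][12-36 ALLOC][37-50 FREE]
Free blocks: [4 14] total_free=18 largest=14 -> 100*(18-14)/18 = 400/18 ≈ 22.222 -> rounds to 22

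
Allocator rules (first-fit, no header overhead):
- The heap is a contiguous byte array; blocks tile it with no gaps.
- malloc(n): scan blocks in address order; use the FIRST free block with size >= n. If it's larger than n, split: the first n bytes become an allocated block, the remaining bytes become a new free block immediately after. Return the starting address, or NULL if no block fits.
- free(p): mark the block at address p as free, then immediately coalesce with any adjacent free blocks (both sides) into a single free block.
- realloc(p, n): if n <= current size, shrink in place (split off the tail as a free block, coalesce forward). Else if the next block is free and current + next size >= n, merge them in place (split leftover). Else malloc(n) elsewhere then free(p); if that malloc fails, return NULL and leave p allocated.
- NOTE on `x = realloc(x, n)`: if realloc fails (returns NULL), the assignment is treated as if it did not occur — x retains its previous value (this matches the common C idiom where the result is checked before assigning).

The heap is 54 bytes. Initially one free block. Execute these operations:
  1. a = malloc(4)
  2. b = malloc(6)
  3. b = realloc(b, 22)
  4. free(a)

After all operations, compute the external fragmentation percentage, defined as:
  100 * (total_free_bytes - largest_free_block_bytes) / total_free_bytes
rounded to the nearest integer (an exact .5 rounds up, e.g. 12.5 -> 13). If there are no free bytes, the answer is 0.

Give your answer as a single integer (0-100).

Answer: 13

Derivation:
Op 1: a = malloc(4) -> a = 0; heap: [0-3 ALLOC][4-53 FREE]
Op 2: b = malloc(6) -> b = 4; heap: [0-3 ALLOC][4-9 ALLOC][10-53 FREE]
Op 3: b = realloc(b, 22) -> b = 4; heap: [0-3 ALLOC][4-25 ALLOC][26-53 FREE]
Op 4: free(a) -> (freed a); heap: [0-3 FREE][4-25 ALLOC][26-53 FREE]
Free blocks: [4 28] total_free=32 largest=28 -> 100*(32-28)/32 = 400/32 = 12.5 -> rounds to 13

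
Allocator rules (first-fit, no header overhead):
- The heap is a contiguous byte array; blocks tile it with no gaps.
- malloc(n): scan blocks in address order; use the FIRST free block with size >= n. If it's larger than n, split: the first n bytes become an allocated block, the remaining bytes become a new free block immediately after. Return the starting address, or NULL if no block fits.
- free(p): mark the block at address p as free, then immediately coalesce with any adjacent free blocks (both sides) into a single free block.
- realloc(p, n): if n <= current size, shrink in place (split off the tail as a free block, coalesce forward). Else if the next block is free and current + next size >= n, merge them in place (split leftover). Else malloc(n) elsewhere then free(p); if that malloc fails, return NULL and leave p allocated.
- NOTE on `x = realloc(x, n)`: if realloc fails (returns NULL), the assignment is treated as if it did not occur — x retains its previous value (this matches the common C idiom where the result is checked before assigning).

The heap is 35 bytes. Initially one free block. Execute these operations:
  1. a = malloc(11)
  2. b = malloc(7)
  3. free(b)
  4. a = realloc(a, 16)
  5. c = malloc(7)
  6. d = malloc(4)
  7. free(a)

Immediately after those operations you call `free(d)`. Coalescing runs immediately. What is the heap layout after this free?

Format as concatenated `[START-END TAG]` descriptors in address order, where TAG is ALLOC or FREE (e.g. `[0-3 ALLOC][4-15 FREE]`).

Answer: [0-15 FREE][16-22 ALLOC][23-34 FREE]

Derivation:
Op 1: a = malloc(11) -> a = 0; heap: [0-10 ALLOC][11-34 FREE]
Op 2: b = malloc(7) -> b = 11; heap: [0-10 ALLOC][11-17 ALLOC][18-34 FREE]
Op 3: free(b) -> (freed b); heap: [0-10 ALLOC][11-34 FREE]
Op 4: a = realloc(a, 16) -> a = 0; heap: [0-15 ALLOC][16-34 FREE]
Op 5: c = malloc(7) -> c = 16; heap: [0-15 ALLOC][16-22 ALLOC][23-34 FREE]
Op 6: d = malloc(4) -> d = 23; heap: [0-15 ALLOC][16-22 ALLOC][23-26 ALLOC][27-34 FREE]
Op 7: free(a) -> (freed a); heap: [0-15 FREE][16-22 ALLOC][23-26 ALLOC][27-34 FREE]
free(d): d = 23 -> block [23-26 ALLOC]; mark free, coalesce with adjacent free neighbors -> [0-15 FREE][16-22 ALLOC][23-34 FREE]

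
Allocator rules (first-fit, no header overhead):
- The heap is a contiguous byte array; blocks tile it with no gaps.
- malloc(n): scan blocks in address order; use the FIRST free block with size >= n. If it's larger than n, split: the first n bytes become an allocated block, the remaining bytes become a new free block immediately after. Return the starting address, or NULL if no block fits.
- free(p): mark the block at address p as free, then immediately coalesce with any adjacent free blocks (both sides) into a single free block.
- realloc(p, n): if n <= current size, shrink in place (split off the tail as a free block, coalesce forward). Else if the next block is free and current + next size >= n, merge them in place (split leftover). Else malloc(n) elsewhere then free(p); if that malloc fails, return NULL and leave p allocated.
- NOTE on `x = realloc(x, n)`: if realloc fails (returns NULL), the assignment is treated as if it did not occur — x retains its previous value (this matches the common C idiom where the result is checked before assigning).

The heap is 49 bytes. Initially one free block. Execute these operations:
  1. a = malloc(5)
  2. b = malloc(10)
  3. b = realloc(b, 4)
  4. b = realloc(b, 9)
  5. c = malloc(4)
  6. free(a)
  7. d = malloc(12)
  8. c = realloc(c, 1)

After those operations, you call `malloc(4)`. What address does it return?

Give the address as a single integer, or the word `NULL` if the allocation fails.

Answer: 0

Derivation:
Op 1: a = malloc(5) -> a = 0; heap: [0-4 ALLOC][5-48 FREE]
Op 2: b = malloc(10) -> b = 5; heap: [0-4 ALLOC][5-14 ALLOC][15-48 FREE]
Op 3: b = realloc(b, 4) -> b = 5; heap: [0-4 ALLOC][5-8 ALLOC][9-48 FREE]
Op 4: b = realloc(b, 9) -> b = 5; heap: [0-4 ALLOC][5-13 ALLOC][14-48 FREE]
Op 5: c = malloc(4) -> c = 14; heap: [0-4 ALLOC][5-13 ALLOC][14-17 ALLOC][18-48 FREE]
Op 6: free(a) -> (freed a); heap: [0-4 FREE][5-13 ALLOC][14-17 ALLOC][18-48 FREE]
Op 7: d = malloc(12) -> d = 18; heap: [0-4 FREE][5-13 ALLOC][14-17 ALLOC][18-29 ALLOC][30-48 FREE]
Op 8: c = realloc(c, 1) -> c = 14; heap: [0-4 FREE][5-13 ALLOC][14-14 ALLOC][15-17 FREE][18-29 ALLOC][30-48 FREE]
malloc(4): first-fit scan over [0-4 FREE][5-13 ALLOC][14-14 ALLOC][15-17 FREE][18-29 ALLOC][30-48 FREE] -> 0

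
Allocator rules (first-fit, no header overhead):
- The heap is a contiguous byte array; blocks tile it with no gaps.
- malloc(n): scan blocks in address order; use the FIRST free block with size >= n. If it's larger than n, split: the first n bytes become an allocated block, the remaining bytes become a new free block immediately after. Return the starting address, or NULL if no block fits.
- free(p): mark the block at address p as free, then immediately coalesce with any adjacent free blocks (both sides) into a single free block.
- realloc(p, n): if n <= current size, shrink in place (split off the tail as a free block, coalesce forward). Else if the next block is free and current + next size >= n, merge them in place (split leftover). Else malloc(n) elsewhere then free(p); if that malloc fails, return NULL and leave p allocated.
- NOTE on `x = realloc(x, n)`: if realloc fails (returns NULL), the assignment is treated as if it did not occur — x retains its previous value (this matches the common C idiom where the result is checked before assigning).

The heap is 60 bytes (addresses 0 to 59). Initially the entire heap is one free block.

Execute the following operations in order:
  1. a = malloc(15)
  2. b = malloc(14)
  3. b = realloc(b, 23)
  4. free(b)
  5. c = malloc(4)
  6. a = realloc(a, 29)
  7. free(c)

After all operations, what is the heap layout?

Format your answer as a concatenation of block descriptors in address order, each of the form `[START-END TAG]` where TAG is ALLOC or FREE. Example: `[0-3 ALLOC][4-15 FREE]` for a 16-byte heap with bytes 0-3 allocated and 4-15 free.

Op 1: a = malloc(15) -> a = 0; heap: [0-14 ALLOC][15-59 FREE]
Op 2: b = malloc(14) -> b = 15; heap: [0-14 ALLOC][15-28 ALLOC][29-59 FREE]
Op 3: b = realloc(b, 23) -> b = 15; heap: [0-14 ALLOC][15-37 ALLOC][38-59 FREE]
Op 4: free(b) -> (freed b); heap: [0-14 ALLOC][15-59 FREE]
Op 5: c = malloc(4) -> c = 15; heap: [0-14 ALLOC][15-18 ALLOC][19-59 FREE]
Op 6: a = realloc(a, 29) -> a = 19; heap: [0-14 FREE][15-18 ALLOC][19-47 ALLOC][48-59 FREE]
Op 7: free(c) -> (freed c); heap: [0-18 FREE][19-47 ALLOC][48-59 FREE]

Answer: [0-18 FREE][19-47 ALLOC][48-59 FREE]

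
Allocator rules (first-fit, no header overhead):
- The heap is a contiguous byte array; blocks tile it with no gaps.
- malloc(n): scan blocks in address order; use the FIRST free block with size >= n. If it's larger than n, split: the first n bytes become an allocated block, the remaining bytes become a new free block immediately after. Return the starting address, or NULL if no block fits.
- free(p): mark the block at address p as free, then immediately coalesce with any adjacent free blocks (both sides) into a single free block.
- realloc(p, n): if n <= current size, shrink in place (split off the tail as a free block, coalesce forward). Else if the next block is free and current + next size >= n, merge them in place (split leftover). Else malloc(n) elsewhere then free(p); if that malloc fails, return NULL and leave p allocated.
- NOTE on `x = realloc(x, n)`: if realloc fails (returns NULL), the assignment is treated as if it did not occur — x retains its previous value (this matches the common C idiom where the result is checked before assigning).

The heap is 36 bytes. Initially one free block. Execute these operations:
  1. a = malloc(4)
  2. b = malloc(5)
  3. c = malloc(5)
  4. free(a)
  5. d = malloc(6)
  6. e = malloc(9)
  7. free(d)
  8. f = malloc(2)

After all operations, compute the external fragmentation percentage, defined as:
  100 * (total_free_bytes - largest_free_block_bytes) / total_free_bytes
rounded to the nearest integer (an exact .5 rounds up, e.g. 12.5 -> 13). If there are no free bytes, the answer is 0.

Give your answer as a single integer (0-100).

Answer: 53

Derivation:
Op 1: a = malloc(4) -> a = 0; heap: [0-3 ALLOC][4-35 FREE]
Op 2: b = malloc(5) -> b = 4; heap: [0-3 ALLOC][4-8 ALLOC][9-35 FREE]
Op 3: c = malloc(5) -> c = 9; heap: [0-3 ALLOC][4-8 ALLOC][9-13 ALLOC][14-35 FREE]
Op 4: free(a) -> (freed a); heap: [0-3 FREE][4-8 ALLOC][9-13 ALLOC][14-35 FREE]
Op 5: d = malloc(6) -> d = 14; heap: [0-3 FREE][4-8 ALLOC][9-13 ALLOC][14-19 ALLOC][20-35 FREE]
Op 6: e = malloc(9) -> e = 20; heap: [0-3 FREE][4-8 ALLOC][9-13 ALLOC][14-19 ALLOC][20-28 ALLOC][29-35 FREE]
Op 7: free(d) -> (freed d); heap: [0-3 FREE][4-8 ALLOC][9-13 ALLOC][14-19 FREE][20-28 ALLOC][29-35 FREE]
Op 8: f = malloc(2) -> f = 0; heap: [0-1 ALLOC][2-3 FREE][4-8 ALLOC][9-13 ALLOC][14-19 FREE][20-28 ALLOC][29-35 FREE]
Free blocks: [2 6 7] total_free=15 largest=7 -> 100*(15-7)/15 = 800/15 ≈ 53.333 -> rounds to 53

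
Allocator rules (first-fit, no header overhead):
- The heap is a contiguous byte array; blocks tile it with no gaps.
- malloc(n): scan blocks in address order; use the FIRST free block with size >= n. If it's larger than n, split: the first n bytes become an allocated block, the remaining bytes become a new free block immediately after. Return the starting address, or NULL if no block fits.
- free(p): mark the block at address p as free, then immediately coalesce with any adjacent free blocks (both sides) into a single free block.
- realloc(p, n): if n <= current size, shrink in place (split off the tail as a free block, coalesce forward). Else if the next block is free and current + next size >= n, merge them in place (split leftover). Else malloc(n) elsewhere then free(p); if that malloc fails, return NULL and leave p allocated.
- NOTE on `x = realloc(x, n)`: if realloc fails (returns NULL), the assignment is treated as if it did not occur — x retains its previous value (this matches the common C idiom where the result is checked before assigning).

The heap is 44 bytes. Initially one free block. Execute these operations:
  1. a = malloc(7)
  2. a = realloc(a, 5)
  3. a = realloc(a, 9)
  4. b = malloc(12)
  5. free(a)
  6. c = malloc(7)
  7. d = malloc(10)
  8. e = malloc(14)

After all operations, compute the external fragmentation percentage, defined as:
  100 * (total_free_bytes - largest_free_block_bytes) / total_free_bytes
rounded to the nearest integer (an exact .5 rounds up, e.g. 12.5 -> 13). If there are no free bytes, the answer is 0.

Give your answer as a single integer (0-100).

Op 1: a = malloc(7) -> a = 0; heap: [0-6 ALLOC][7-43 FREE]
Op 2: a = realloc(a, 5) -> a = 0; heap: [0-4 ALLOC][5-43 FREE]
Op 3: a = realloc(a, 9) -> a = 0; heap: [0-8 ALLOC][9-43 FREE]
Op 4: b = malloc(12) -> b = 9; heap: [0-8 ALLOC][9-20 ALLOC][21-43 FREE]
Op 5: free(a) -> (freed a); heap: [0-8 FREE][9-20 ALLOC][21-43 FREE]
Op 6: c = malloc(7) -> c = 0; heap: [0-6 ALLOC][7-8 FREE][9-20 ALLOC][21-43 FREE]
Op 7: d = malloc(10) -> d = 21; heap: [0-6 ALLOC][7-8 FREE][9-20 ALLOC][21-30 ALLOC][31-43 FREE]
Op 8: e = malloc(14) -> e = NULL; heap: [0-6 ALLOC][7-8 FREE][9-20 ALLOC][21-30 ALLOC][31-43 FREE]
Free blocks: [2 13] total_free=15 largest=13 -> 100*(15-13)/15 = 200/15 ≈ 13.333 -> rounds to 13

Answer: 13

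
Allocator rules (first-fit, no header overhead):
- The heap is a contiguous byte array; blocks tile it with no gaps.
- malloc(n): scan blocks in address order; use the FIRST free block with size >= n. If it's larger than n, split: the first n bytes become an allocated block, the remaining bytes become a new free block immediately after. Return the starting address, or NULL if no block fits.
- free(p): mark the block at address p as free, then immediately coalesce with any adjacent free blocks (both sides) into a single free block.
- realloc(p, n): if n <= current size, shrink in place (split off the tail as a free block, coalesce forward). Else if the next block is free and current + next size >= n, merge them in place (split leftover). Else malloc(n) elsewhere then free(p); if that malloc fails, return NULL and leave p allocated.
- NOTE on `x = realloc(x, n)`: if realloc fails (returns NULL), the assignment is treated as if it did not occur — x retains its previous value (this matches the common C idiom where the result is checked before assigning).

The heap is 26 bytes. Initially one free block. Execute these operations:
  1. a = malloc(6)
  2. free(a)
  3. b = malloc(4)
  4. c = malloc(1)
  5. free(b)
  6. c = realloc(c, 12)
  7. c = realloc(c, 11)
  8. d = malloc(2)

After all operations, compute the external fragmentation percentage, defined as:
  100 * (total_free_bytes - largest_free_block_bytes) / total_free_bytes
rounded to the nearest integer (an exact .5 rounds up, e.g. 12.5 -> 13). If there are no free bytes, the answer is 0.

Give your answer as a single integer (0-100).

Op 1: a = malloc(6) -> a = 0; heap: [0-5 ALLOC][6-25 FREE]
Op 2: free(a) -> (freed a); heap: [0-25 FREE]
Op 3: b = malloc(4) -> b = 0; heap: [0-3 ALLOC][4-25 FREE]
Op 4: c = malloc(1) -> c = 4; heap: [0-3 ALLOC][4-4 ALLOC][5-25 FREE]
Op 5: free(b) -> (freed b); heap: [0-3 FREE][4-4 ALLOC][5-25 FREE]
Op 6: c = realloc(c, 12) -> c = 4; heap: [0-3 FREE][4-15 ALLOC][16-25 FREE]
Op 7: c = realloc(c, 11) -> c = 4; heap: [0-3 FREE][4-14 ALLOC][15-25 FREE]
Op 8: d = malloc(2) -> d = 0; heap: [0-1 ALLOC][2-3 FREE][4-14 ALLOC][15-25 FREE]
Free blocks: [2 11] total_free=13 largest=11 -> 100*(13-11)/13 = 200/13 ≈ 15.385 -> rounds to 15

Answer: 15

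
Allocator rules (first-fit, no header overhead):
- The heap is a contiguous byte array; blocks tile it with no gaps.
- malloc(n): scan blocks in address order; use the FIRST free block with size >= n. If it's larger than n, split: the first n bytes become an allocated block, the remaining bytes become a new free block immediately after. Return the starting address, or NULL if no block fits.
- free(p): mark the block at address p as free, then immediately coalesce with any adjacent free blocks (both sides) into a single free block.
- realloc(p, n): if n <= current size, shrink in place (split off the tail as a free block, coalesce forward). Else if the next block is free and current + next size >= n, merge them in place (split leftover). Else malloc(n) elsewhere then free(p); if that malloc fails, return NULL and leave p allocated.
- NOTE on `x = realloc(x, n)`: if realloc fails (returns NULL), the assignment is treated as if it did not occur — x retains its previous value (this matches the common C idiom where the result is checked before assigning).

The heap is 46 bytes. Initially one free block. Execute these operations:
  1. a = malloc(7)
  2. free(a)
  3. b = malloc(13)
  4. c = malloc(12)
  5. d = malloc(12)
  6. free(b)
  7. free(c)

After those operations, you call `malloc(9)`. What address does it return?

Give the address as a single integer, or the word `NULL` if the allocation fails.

Answer: 0

Derivation:
Op 1: a = malloc(7) -> a = 0; heap: [0-6 ALLOC][7-45 FREE]
Op 2: free(a) -> (freed a); heap: [0-45 FREE]
Op 3: b = malloc(13) -> b = 0; heap: [0-12 ALLOC][13-45 FREE]
Op 4: c = malloc(12) -> c = 13; heap: [0-12 ALLOC][13-24 ALLOC][25-45 FREE]
Op 5: d = malloc(12) -> d = 25; heap: [0-12 ALLOC][13-24 ALLOC][25-36 ALLOC][37-45 FREE]
Op 6: free(b) -> (freed b); heap: [0-12 FREE][13-24 ALLOC][25-36 ALLOC][37-45 FREE]
Op 7: free(c) -> (freed c); heap: [0-24 FREE][25-36 ALLOC][37-45 FREE]
malloc(9): first-fit scan over [0-24 FREE][25-36 ALLOC][37-45 FREE] -> 0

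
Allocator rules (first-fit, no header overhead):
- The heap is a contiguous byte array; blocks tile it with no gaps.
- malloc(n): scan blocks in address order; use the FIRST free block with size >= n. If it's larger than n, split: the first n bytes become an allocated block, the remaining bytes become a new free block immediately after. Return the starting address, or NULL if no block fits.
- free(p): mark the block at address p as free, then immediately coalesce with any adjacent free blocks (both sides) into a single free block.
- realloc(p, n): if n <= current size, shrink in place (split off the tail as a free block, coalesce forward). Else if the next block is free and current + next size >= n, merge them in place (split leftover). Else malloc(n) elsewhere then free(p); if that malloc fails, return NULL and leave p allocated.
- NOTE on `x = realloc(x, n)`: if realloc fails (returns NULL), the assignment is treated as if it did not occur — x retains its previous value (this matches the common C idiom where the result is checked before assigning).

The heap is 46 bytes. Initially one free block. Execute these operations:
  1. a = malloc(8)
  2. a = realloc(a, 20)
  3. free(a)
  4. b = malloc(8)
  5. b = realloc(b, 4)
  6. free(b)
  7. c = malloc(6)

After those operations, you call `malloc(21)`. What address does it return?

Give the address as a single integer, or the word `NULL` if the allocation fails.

Answer: 6

Derivation:
Op 1: a = malloc(8) -> a = 0; heap: [0-7 ALLOC][8-45 FREE]
Op 2: a = realloc(a, 20) -> a = 0; heap: [0-19 ALLOC][20-45 FREE]
Op 3: free(a) -> (freed a); heap: [0-45 FREE]
Op 4: b = malloc(8) -> b = 0; heap: [0-7 ALLOC][8-45 FREE]
Op 5: b = realloc(b, 4) -> b = 0; heap: [0-3 ALLOC][4-45 FREE]
Op 6: free(b) -> (freed b); heap: [0-45 FREE]
Op 7: c = malloc(6) -> c = 0; heap: [0-5 ALLOC][6-45 FREE]
malloc(21): first-fit scan over [0-5 ALLOC][6-45 FREE] -> 6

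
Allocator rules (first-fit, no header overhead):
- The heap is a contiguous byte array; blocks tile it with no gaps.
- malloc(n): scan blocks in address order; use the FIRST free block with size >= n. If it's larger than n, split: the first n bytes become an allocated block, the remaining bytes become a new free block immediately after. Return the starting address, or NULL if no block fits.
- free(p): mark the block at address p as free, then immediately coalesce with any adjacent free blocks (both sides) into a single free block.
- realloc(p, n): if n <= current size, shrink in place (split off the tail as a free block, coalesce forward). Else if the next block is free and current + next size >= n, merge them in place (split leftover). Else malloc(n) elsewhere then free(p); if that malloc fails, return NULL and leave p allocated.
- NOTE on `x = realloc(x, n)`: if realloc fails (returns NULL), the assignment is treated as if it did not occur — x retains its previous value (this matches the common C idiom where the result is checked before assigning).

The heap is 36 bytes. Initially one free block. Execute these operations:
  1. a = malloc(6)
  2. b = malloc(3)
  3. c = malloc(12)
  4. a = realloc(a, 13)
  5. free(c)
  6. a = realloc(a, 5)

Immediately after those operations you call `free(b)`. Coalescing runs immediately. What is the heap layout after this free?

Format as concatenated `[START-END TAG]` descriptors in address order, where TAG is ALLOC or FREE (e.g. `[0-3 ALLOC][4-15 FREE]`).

Op 1: a = malloc(6) -> a = 0; heap: [0-5 ALLOC][6-35 FREE]
Op 2: b = malloc(3) -> b = 6; heap: [0-5 ALLOC][6-8 ALLOC][9-35 FREE]
Op 3: c = malloc(12) -> c = 9; heap: [0-5 ALLOC][6-8 ALLOC][9-20 ALLOC][21-35 FREE]
Op 4: a = realloc(a, 13) -> a = 21; heap: [0-5 FREE][6-8 ALLOC][9-20 ALLOC][21-33 ALLOC][34-35 FREE]
Op 5: free(c) -> (freed c); heap: [0-5 FREE][6-8 ALLOC][9-20 FREE][21-33 ALLOC][34-35 FREE]
Op 6: a = realloc(a, 5) -> a = 21; heap: [0-5 FREE][6-8 ALLOC][9-20 FREE][21-25 ALLOC][26-35 FREE]
free(b): b = 6 -> block [6-8 ALLOC]; mark free, coalesce with adjacent free neighbors -> [0-20 FREE][21-25 ALLOC][26-35 FREE]

Answer: [0-20 FREE][21-25 ALLOC][26-35 FREE]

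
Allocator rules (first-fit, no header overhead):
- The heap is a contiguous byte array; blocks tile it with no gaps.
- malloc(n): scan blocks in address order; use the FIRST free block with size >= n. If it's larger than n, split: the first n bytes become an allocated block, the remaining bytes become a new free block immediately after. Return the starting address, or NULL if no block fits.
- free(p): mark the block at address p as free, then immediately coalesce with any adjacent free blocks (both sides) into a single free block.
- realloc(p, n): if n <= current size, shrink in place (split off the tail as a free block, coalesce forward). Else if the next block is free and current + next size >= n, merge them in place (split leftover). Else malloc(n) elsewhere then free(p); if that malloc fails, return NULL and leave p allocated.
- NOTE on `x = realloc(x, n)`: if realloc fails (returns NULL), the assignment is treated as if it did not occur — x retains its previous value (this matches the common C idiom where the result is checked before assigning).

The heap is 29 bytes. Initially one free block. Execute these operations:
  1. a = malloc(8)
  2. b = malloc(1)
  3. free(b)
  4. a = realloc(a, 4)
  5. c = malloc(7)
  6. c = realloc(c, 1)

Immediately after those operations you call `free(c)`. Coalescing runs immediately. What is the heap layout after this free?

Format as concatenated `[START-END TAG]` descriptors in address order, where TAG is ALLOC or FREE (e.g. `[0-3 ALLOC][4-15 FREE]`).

Answer: [0-3 ALLOC][4-28 FREE]

Derivation:
Op 1: a = malloc(8) -> a = 0; heap: [0-7 ALLOC][8-28 FREE]
Op 2: b = malloc(1) -> b = 8; heap: [0-7 ALLOC][8-8 ALLOC][9-28 FREE]
Op 3: free(b) -> (freed b); heap: [0-7 ALLOC][8-28 FREE]
Op 4: a = realloc(a, 4) -> a = 0; heap: [0-3 ALLOC][4-28 FREE]
Op 5: c = malloc(7) -> c = 4; heap: [0-3 ALLOC][4-10 ALLOC][11-28 FREE]
Op 6: c = realloc(c, 1) -> c = 4; heap: [0-3 ALLOC][4-4 ALLOC][5-28 FREE]
free(c): c = 4 -> block [4-4 ALLOC]; mark free, coalesce with adjacent free neighbors -> [0-3 ALLOC][4-28 FREE]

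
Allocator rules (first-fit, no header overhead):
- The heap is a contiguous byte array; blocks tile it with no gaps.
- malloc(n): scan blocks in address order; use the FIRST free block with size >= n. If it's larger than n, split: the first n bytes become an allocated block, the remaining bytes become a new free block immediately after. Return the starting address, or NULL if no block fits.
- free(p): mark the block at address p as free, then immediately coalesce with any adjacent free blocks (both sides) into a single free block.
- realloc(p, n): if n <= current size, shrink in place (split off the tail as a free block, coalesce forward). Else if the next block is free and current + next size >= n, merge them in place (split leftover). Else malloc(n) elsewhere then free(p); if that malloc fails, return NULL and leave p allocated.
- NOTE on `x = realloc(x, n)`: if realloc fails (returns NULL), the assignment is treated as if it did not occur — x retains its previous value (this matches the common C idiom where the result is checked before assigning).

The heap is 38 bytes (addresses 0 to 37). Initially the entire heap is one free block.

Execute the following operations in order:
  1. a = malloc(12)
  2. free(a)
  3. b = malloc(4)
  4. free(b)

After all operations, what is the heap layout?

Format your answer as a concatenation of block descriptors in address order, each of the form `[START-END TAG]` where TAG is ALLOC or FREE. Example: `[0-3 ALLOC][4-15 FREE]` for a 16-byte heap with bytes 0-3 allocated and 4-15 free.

Op 1: a = malloc(12) -> a = 0; heap: [0-11 ALLOC][12-37 FREE]
Op 2: free(a) -> (freed a); heap: [0-37 FREE]
Op 3: b = malloc(4) -> b = 0; heap: [0-3 ALLOC][4-37 FREE]
Op 4: free(b) -> (freed b); heap: [0-37 FREE]

Answer: [0-37 FREE]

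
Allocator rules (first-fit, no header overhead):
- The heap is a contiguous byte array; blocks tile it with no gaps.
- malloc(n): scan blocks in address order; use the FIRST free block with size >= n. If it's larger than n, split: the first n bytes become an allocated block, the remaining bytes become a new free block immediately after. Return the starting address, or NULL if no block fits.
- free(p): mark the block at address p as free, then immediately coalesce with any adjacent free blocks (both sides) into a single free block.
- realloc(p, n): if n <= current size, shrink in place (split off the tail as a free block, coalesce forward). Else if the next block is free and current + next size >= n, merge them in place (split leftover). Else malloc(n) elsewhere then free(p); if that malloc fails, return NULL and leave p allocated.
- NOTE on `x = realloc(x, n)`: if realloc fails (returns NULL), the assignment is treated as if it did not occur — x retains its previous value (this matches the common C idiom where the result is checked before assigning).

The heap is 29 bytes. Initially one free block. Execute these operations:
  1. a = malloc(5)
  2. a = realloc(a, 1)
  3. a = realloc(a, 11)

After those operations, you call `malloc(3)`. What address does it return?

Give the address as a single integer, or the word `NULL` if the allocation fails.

Op 1: a = malloc(5) -> a = 0; heap: [0-4 ALLOC][5-28 FREE]
Op 2: a = realloc(a, 1) -> a = 0; heap: [0-0 ALLOC][1-28 FREE]
Op 3: a = realloc(a, 11) -> a = 0; heap: [0-10 ALLOC][11-28 FREE]
malloc(3): first-fit scan over [0-10 ALLOC][11-28 FREE] -> 11

Answer: 11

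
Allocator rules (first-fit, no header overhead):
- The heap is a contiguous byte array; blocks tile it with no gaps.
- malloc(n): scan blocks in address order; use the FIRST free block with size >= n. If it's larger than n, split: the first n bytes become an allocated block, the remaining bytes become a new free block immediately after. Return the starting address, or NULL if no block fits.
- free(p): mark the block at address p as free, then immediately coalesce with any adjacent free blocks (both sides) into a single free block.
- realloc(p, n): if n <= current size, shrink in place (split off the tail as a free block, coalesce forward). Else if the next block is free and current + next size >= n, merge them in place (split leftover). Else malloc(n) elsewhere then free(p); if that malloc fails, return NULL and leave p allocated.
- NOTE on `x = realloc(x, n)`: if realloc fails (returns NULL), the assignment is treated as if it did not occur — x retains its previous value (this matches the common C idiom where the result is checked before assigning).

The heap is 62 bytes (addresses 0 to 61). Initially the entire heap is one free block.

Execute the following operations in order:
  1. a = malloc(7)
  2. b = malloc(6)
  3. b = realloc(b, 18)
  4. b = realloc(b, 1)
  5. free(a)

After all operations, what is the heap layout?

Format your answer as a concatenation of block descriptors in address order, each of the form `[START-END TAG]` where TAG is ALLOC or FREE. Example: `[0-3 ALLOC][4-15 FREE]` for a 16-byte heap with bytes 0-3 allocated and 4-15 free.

Answer: [0-6 FREE][7-7 ALLOC][8-61 FREE]

Derivation:
Op 1: a = malloc(7) -> a = 0; heap: [0-6 ALLOC][7-61 FREE]
Op 2: b = malloc(6) -> b = 7; heap: [0-6 ALLOC][7-12 ALLOC][13-61 FREE]
Op 3: b = realloc(b, 18) -> b = 7; heap: [0-6 ALLOC][7-24 ALLOC][25-61 FREE]
Op 4: b = realloc(b, 1) -> b = 7; heap: [0-6 ALLOC][7-7 ALLOC][8-61 FREE]
Op 5: free(a) -> (freed a); heap: [0-6 FREE][7-7 ALLOC][8-61 FREE]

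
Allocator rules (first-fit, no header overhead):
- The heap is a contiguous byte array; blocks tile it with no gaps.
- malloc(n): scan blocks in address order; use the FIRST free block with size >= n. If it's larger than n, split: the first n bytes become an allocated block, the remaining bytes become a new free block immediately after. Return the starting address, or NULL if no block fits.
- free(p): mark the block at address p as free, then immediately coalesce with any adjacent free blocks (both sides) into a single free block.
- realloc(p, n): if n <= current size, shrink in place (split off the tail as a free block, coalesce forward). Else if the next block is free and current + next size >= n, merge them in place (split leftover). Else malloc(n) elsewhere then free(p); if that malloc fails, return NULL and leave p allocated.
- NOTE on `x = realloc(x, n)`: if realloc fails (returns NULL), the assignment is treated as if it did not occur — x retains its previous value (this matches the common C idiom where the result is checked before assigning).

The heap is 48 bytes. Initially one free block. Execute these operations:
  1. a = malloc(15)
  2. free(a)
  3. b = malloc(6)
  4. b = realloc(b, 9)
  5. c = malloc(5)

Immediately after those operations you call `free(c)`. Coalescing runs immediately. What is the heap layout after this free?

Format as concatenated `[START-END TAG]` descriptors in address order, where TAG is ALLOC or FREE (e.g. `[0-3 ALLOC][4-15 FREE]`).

Op 1: a = malloc(15) -> a = 0; heap: [0-14 ALLOC][15-47 FREE]
Op 2: free(a) -> (freed a); heap: [0-47 FREE]
Op 3: b = malloc(6) -> b = 0; heap: [0-5 ALLOC][6-47 FREE]
Op 4: b = realloc(b, 9) -> b = 0; heap: [0-8 ALLOC][9-47 FREE]
Op 5: c = malloc(5) -> c = 9; heap: [0-8 ALLOC][9-13 ALLOC][14-47 FREE]
free(c): c = 9 -> block [9-13 ALLOC]; mark free, coalesce with adjacent free neighbors -> [0-8 ALLOC][9-47 FREE]

Answer: [0-8 ALLOC][9-47 FREE]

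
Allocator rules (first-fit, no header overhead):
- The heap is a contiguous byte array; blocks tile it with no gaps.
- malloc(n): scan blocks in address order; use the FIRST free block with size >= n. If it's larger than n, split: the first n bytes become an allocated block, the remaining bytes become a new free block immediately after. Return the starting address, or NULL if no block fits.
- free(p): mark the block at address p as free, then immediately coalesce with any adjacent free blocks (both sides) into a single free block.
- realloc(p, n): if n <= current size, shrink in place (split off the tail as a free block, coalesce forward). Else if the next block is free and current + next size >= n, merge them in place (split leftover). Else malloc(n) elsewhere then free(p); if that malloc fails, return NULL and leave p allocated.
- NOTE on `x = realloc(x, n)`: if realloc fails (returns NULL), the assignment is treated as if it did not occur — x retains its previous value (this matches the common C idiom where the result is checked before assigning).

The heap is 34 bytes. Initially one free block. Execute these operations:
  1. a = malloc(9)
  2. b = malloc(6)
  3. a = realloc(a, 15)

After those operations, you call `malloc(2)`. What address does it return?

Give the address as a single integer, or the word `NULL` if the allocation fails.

Op 1: a = malloc(9) -> a = 0; heap: [0-8 ALLOC][9-33 FREE]
Op 2: b = malloc(6) -> b = 9; heap: [0-8 ALLOC][9-14 ALLOC][15-33 FREE]
Op 3: a = realloc(a, 15) -> a = 15; heap: [0-8 FREE][9-14 ALLOC][15-29 ALLOC][30-33 FREE]
malloc(2): first-fit scan over [0-8 FREE][9-14 ALLOC][15-29 ALLOC][30-33 FREE] -> 0

Answer: 0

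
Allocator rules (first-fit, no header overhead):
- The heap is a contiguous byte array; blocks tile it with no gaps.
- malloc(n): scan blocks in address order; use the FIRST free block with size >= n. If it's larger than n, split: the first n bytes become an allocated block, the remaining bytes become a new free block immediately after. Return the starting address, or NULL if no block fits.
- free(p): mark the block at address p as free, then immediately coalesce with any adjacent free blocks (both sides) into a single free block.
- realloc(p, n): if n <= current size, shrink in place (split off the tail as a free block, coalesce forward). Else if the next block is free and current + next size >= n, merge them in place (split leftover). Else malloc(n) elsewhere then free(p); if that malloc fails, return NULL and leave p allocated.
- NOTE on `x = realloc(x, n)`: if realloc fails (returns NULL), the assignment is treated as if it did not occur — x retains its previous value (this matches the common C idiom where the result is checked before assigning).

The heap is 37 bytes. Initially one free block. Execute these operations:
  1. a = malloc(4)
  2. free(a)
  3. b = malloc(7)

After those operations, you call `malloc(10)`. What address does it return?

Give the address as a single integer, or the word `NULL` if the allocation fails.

Answer: 7

Derivation:
Op 1: a = malloc(4) -> a = 0; heap: [0-3 ALLOC][4-36 FREE]
Op 2: free(a) -> (freed a); heap: [0-36 FREE]
Op 3: b = malloc(7) -> b = 0; heap: [0-6 ALLOC][7-36 FREE]
malloc(10): first-fit scan over [0-6 ALLOC][7-36 FREE] -> 7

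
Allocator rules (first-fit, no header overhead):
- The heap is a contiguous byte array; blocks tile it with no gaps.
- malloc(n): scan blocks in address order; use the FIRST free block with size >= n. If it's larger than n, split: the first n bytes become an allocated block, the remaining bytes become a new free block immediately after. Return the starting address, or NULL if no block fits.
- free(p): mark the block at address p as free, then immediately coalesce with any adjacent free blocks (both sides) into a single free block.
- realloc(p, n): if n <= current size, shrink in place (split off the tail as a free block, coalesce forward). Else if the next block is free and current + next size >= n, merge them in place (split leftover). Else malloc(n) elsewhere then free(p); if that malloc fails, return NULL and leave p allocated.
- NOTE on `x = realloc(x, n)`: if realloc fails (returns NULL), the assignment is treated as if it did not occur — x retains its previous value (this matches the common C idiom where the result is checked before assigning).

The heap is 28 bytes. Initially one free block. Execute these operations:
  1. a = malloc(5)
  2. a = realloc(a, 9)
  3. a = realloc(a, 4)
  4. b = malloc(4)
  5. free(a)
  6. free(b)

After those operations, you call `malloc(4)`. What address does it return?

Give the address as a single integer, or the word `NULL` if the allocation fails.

Op 1: a = malloc(5) -> a = 0; heap: [0-4 ALLOC][5-27 FREE]
Op 2: a = realloc(a, 9) -> a = 0; heap: [0-8 ALLOC][9-27 FREE]
Op 3: a = realloc(a, 4) -> a = 0; heap: [0-3 ALLOC][4-27 FREE]
Op 4: b = malloc(4) -> b = 4; heap: [0-3 ALLOC][4-7 ALLOC][8-27 FREE]
Op 5: free(a) -> (freed a); heap: [0-3 FREE][4-7 ALLOC][8-27 FREE]
Op 6: free(b) -> (freed b); heap: [0-27 FREE]
malloc(4): first-fit scan over [0-27 FREE] -> 0

Answer: 0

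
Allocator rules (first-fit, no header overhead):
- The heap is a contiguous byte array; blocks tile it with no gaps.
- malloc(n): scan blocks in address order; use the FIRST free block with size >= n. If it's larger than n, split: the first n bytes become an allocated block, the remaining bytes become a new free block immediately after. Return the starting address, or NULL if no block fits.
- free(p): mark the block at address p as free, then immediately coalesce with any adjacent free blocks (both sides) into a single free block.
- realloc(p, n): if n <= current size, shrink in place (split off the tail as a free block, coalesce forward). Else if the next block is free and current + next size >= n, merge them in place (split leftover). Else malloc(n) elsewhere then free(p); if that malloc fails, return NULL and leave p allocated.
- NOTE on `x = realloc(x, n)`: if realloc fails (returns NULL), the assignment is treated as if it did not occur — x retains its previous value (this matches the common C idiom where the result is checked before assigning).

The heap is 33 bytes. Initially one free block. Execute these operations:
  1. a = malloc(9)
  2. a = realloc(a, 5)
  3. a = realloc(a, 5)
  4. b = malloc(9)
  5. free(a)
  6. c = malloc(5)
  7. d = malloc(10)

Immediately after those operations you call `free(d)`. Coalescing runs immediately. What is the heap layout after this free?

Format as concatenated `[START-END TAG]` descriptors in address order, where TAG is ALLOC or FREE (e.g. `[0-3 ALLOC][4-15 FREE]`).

Answer: [0-4 ALLOC][5-13 ALLOC][14-32 FREE]

Derivation:
Op 1: a = malloc(9) -> a = 0; heap: [0-8 ALLOC][9-32 FREE]
Op 2: a = realloc(a, 5) -> a = 0; heap: [0-4 ALLOC][5-32 FREE]
Op 3: a = realloc(a, 5) -> a = 0; heap: [0-4 ALLOC][5-32 FREE]
Op 4: b = malloc(9) -> b = 5; heap: [0-4 ALLOC][5-13 ALLOC][14-32 FREE]
Op 5: free(a) -> (freed a); heap: [0-4 FREE][5-13 ALLOC][14-32 FREE]
Op 6: c = malloc(5) -> c = 0; heap: [0-4 ALLOC][5-13 ALLOC][14-32 FREE]
Op 7: d = malloc(10) -> d = 14; heap: [0-4 ALLOC][5-13 ALLOC][14-23 ALLOC][24-32 FREE]
free(d): d = 14 -> block [14-23 ALLOC]; mark free, coalesce with adjacent free neighbors -> [0-4 ALLOC][5-13 ALLOC][14-32 FREE]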